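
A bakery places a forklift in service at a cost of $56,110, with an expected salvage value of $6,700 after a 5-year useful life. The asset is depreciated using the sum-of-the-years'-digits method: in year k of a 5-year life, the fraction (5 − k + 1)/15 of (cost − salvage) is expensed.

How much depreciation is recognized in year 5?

$3,294

Depreciable base = $56,110 − $6,700 = $49,410.
Sum of the years' digits = 5+4+3+2+1 = 15.
Year 1: $49,410 × 5/15 = $16,470. Book value $39,640.
Year 2: $49,410 × 4/15 = $13,176. Book value $26,464.
Year 3: $49,410 × 3/15 = $9,882. Book value $16,582.
Year 4: $49,410 × 2/15 = $6,588. Book value $9,994.
Year 5: $49,410 × 1/15 = $3,294. Book value $6,700.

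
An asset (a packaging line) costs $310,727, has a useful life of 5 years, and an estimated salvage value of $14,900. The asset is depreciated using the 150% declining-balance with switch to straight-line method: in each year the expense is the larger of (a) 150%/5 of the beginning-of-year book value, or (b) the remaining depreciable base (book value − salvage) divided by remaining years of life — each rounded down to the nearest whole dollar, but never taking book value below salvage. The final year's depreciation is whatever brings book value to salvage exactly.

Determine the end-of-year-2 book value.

$152,257

Depreciable base = $310,727 − $14,900 = $295,827.
Year 1: DB = ⌊$310,727 × 150%/5⌋ = $93,218; SL = ⌊$295,827/5⌋ = $59,165 → take DB $93,218. Book value $217,509.
Year 2: DB = ⌊$217,509 × 150%/5⌋ = $65,252; SL = ⌊$202,609/4⌋ = $50,652 → take DB $65,252. Book value $152,257.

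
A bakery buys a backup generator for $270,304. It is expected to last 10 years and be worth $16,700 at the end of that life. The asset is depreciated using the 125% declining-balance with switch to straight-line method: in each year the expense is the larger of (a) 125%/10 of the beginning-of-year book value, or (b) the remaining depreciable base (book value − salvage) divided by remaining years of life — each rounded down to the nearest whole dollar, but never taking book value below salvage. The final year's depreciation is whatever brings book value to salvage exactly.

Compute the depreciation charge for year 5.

$23,483

Depreciable base = $270,304 − $16,700 = $253,604.
Year 1: DB = ⌊$270,304 × 125%/10⌋ = $33,788; SL = ⌊$253,604/10⌋ = $25,360 → take DB $33,788. Book value $236,516.
Year 2: DB = ⌊$236,516 × 125%/10⌋ = $29,564; SL = ⌊$219,816/9⌋ = $24,424 → take DB $29,564. Book value $206,952.
Year 3: DB = ⌊$206,952 × 125%/10⌋ = $25,869; SL = ⌊$190,252/8⌋ = $23,781 → take DB $25,869. Book value $181,083.
Year 4: DB = ⌊$181,083 × 125%/10⌋ = $22,635; SL = ⌊$164,383/7⌋ = $23,483 → take SL $23,483. Book value $157,600.
Year 5: DB = ⌊$157,600 × 125%/10⌋ = $19,700; SL = ⌊$140,900/6⌋ = $23,483 → take SL $23,483. Book value $134,117.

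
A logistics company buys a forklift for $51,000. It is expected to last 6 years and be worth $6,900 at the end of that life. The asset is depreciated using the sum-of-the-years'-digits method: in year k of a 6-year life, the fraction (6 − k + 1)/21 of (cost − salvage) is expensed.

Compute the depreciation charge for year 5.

$4,200

Depreciable base = $51,000 − $6,900 = $44,100.
Sum of the years' digits = 6+5+4+3+2+1 = 21.
Year 1: $44,100 × 6/21 = $12,600. Book value $38,400.
Year 2: $44,100 × 5/21 = $10,500. Book value $27,900.
Year 3: $44,100 × 4/21 = $8,400. Book value $19,500.
Year 4: $44,100 × 3/21 = $6,300. Book value $13,200.
Year 5: $44,100 × 2/21 = $4,200. Book value $9,000.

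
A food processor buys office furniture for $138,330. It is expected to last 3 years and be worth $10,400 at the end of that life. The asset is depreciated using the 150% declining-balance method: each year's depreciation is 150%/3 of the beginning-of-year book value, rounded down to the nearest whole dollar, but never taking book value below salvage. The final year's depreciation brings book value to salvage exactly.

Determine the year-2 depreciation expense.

$34,582

Depreciable base = $138,330 − $10,400 = $127,930.
Year 1: ⌊$138,330 × 150%/3⌋ = $69,165. Book value $69,165.
Year 2: ⌊$69,165 × 150%/3⌋ = $34,582. Book value $34,583.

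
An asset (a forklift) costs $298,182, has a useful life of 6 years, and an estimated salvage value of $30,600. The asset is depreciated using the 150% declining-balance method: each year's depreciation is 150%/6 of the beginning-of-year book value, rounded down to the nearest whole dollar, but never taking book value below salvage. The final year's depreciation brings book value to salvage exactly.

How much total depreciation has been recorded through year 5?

$227,421

Depreciable base = $298,182 − $30,600 = $267,582.
Year 1: ⌊$298,182 × 150%/6⌋ = $74,545. Book value $223,637.
Year 2: ⌊$223,637 × 150%/6⌋ = $55,909. Book value $167,728.
Year 3: ⌊$167,728 × 150%/6⌋ = $41,932. Book value $125,796.
Year 4: ⌊$125,796 × 150%/6⌋ = $31,449. Book value $94,347.
Year 5: ⌊$94,347 × 150%/6⌋ = $23,586. Book value $70,761.
Accumulated through year 5 = $298,182 − $70,761 = $227,421.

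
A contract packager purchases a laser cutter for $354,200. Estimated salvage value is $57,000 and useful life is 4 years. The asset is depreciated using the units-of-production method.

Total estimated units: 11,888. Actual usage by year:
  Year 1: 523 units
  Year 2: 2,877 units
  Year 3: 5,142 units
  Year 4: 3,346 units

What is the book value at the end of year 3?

$140,650

Depreciable base = $354,200 − $57,000 = $297,200.
Rate = $297,200 / 11,888 units = $25 per unit.
Year 1: 523 × $25 = $13,075. Book value $341,125.
Year 2: 2,877 × $25 = $71,925. Book value $269,200.
Year 3: 5,142 × $25 = $128,550. Book value $140,650.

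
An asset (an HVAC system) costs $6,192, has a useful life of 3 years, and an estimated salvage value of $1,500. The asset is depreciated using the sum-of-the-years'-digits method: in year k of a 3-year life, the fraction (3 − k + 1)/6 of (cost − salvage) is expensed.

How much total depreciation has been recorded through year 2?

$3,910

Depreciable base = $6,192 − $1,500 = $4,692.
Sum of the years' digits = 3+2+1 = 6.
Year 1: $4,692 × 3/6 = $2,346. Book value $3,846.
Year 2: $4,692 × 2/6 = $1,564. Book value $2,282.
Accumulated through year 2 = $6,192 − $2,282 = $3,910.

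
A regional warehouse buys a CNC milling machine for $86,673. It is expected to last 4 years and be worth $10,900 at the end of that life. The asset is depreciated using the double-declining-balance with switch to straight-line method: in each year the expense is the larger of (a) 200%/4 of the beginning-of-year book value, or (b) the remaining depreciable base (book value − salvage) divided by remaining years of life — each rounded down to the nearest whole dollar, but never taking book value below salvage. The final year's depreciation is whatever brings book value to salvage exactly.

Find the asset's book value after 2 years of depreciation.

$21,669

Depreciable base = $86,673 − $10,900 = $75,773.
Year 1: DB = ⌊$86,673 × 200%/4⌋ = $43,336; SL = ⌊$75,773/4⌋ = $18,943 → take DB $43,336. Book value $43,337.
Year 2: DB = ⌊$43,337 × 200%/4⌋ = $21,668; SL = ⌊$32,437/3⌋ = $10,812 → take DB $21,668. Book value $21,669.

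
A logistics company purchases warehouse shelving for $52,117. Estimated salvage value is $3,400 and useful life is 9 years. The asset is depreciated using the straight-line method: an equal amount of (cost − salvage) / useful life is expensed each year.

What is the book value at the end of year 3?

$35,878

Depreciable base = $52,117 − $3,400 = $48,717.
Annual expense = $48,717 / 9 = $5,413.
End of year 1: book value $46,704.
End of year 2: book value $41,291.
End of year 3: book value $35,878.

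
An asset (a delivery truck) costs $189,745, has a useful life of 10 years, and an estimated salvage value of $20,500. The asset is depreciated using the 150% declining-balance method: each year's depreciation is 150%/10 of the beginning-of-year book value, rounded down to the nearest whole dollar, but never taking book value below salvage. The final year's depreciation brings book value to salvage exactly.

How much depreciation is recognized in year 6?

$12,628

Depreciable base = $189,745 − $20,500 = $169,245.
Year 1: ⌊$189,745 × 150%/10⌋ = $28,461. Book value $161,284.
Year 2: ⌊$161,284 × 150%/10⌋ = $24,192. Book value $137,092.
Year 3: ⌊$137,092 × 150%/10⌋ = $20,563. Book value $116,529.
Year 4: ⌊$116,529 × 150%/10⌋ = $17,479. Book value $99,050.
Year 5: ⌊$99,050 × 150%/10⌋ = $14,857. Book value $84,193.
Year 6: ⌊$84,193 × 150%/10⌋ = $12,628. Book value $71,565.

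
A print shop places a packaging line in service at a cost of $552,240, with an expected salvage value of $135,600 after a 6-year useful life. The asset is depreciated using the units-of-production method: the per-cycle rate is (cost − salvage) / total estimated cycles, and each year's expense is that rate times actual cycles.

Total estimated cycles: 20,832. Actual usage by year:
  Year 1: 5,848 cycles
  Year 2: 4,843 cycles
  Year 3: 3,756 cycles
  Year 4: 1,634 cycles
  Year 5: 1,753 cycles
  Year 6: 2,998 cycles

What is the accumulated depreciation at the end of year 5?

$356,680

Depreciable base = $552,240 − $135,600 = $416,640.
Rate = $416,640 / 20,832 cycles = $20 per cycle.
Year 1: 5,848 × $20 = $116,960. Book value $435,280.
Year 2: 4,843 × $20 = $96,860. Book value $338,420.
Year 3: 3,756 × $20 = $75,120. Book value $263,300.
Year 4: 1,634 × $20 = $32,680. Book value $230,620.
Year 5: 1,753 × $20 = $35,060. Book value $195,560.
Accumulated through year 5 = $552,240 − $195,560 = $356,680.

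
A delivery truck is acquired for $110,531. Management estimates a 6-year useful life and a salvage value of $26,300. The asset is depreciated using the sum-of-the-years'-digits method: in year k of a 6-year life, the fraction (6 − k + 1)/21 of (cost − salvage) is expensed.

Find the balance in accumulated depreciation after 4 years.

Depreciable base = $110,531 − $26,300 = $84,231.
Sum of the years' digits = 6+5+4+3+2+1 = 21.
Year 1: $84,231 × 6/21 = $24,066. Book value $86,465.
Year 2: $84,231 × 5/21 = $20,055. Book value $66,410.
Year 3: $84,231 × 4/21 = $16,044. Book value $50,366.
Year 4: $84,231 × 3/21 = $12,033. Book value $38,333.
Accumulated through year 4 = $110,531 − $38,333 = $72,198.

$72,198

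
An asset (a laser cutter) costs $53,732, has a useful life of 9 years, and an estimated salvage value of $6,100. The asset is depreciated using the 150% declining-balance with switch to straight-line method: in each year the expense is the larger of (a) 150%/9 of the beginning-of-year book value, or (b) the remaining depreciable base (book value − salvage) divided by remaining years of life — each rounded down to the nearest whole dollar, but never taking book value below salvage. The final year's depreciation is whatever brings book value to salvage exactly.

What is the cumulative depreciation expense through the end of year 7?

$39,884

Depreciable base = $53,732 − $6,100 = $47,632.
Year 1: DB = ⌊$53,732 × 150%/9⌋ = $8,955; SL = ⌊$47,632/9⌋ = $5,292 → take DB $8,955. Book value $44,777.
Year 2: DB = ⌊$44,777 × 150%/9⌋ = $7,462; SL = ⌊$38,677/8⌋ = $4,834 → take DB $7,462. Book value $37,315.
Year 3: DB = ⌊$37,315 × 150%/9⌋ = $6,219; SL = ⌊$31,215/7⌋ = $4,459 → take DB $6,219. Book value $31,096.
Year 4: DB = ⌊$31,096 × 150%/9⌋ = $5,182; SL = ⌊$24,996/6⌋ = $4,166 → take DB $5,182. Book value $25,914.
Year 5: DB = ⌊$25,914 × 150%/9⌋ = $4,319; SL = ⌊$19,814/5⌋ = $3,962 → take DB $4,319. Book value $21,595.
Year 6: DB = ⌊$21,595 × 150%/9⌋ = $3,599; SL = ⌊$15,495/4⌋ = $3,873 → take SL $3,873. Book value $17,722.
Year 7: DB = ⌊$17,722 × 150%/9⌋ = $2,953; SL = ⌊$11,622/3⌋ = $3,874 → take SL $3,874. Book value $13,848.
Accumulated through year 7 = $53,732 − $13,848 = $39,884.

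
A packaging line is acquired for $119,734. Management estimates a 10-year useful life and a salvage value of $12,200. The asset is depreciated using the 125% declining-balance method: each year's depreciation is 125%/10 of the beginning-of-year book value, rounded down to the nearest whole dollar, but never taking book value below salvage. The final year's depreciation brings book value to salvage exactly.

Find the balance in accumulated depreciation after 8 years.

Depreciable base = $119,734 − $12,200 = $107,534.
Year 1: ⌊$119,734 × 125%/10⌋ = $14,966. Book value $104,768.
Year 2: ⌊$104,768 × 125%/10⌋ = $13,096. Book value $91,672.
Year 3: ⌊$91,672 × 125%/10⌋ = $11,459. Book value $80,213.
Year 4: ⌊$80,213 × 125%/10⌋ = $10,026. Book value $70,187.
Year 5: ⌊$70,187 × 125%/10⌋ = $8,773. Book value $61,414.
Year 6: ⌊$61,414 × 125%/10⌋ = $7,676. Book value $53,738.
Year 7: ⌊$53,738 × 125%/10⌋ = $6,717. Book value $47,021.
Year 8: ⌊$47,021 × 125%/10⌋ = $5,877. Book value $41,144.
Accumulated through year 8 = $119,734 − $41,144 = $78,590.

$78,590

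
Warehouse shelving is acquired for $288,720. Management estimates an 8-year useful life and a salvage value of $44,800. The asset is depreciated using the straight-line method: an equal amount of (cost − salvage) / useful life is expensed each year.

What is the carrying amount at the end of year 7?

Depreciable base = $288,720 − $44,800 = $243,920.
Annual expense = $243,920 / 8 = $30,490.
End of year 1: book value $258,230.
End of year 2: book value $227,740.
End of year 3: book value $197,250.
End of year 4: book value $166,760.
End of year 5: book value $136,270.
End of year 6: book value $105,780.
End of year 7: book value $75,290.

$75,290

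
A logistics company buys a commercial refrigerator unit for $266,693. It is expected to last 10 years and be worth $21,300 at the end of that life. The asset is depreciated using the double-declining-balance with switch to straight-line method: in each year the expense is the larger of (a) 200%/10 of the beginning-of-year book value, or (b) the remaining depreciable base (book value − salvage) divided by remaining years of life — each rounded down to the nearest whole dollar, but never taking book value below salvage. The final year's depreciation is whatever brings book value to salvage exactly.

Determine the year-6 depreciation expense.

Depreciable base = $266,693 − $21,300 = $245,393.
Year 1: DB = ⌊$266,693 × 200%/10⌋ = $53,338; SL = ⌊$245,393/10⌋ = $24,539 → take DB $53,338. Book value $213,355.
Year 2: DB = ⌊$213,355 × 200%/10⌋ = $42,671; SL = ⌊$192,055/9⌋ = $21,339 → take DB $42,671. Book value $170,684.
Year 3: DB = ⌊$170,684 × 200%/10⌋ = $34,136; SL = ⌊$149,384/8⌋ = $18,673 → take DB $34,136. Book value $136,548.
Year 4: DB = ⌊$136,548 × 200%/10⌋ = $27,309; SL = ⌊$115,248/7⌋ = $16,464 → take DB $27,309. Book value $109,239.
Year 5: DB = ⌊$109,239 × 200%/10⌋ = $21,847; SL = ⌊$87,939/6⌋ = $14,656 → take DB $21,847. Book value $87,392.
Year 6: DB = ⌊$87,392 × 200%/10⌋ = $17,478; SL = ⌊$66,092/5⌋ = $13,218 → take DB $17,478. Book value $69,914.

$17,478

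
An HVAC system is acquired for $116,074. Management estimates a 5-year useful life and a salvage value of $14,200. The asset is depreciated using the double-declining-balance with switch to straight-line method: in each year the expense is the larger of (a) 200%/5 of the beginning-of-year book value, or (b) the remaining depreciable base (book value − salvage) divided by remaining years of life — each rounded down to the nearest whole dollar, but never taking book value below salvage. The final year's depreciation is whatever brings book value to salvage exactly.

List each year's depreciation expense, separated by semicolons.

$46,429; $27,858; $16,714; $10,029; $844

Depreciable base = $116,074 − $14,200 = $101,874.
Year 1: DB = ⌊$116,074 × 200%/5⌋ = $46,429; SL = ⌊$101,874/5⌋ = $20,374 → take DB $46,429. Book value $69,645.
Year 2: DB = ⌊$69,645 × 200%/5⌋ = $27,858; SL = ⌊$55,445/4⌋ = $13,861 → take DB $27,858. Book value $41,787.
Year 3: DB = ⌊$41,787 × 200%/5⌋ = $16,714; SL = ⌊$27,587/3⌋ = $9,195 → take DB $16,714. Book value $25,073.
Year 4: DB = ⌊$25,073 × 200%/5⌋ = $10,029; SL = ⌊$10,873/2⌋ = $5,436 → take DB $10,029. Book value $15,044.
Year 5 (final): $15,044 − $14,200 = $844. Book value $14,200.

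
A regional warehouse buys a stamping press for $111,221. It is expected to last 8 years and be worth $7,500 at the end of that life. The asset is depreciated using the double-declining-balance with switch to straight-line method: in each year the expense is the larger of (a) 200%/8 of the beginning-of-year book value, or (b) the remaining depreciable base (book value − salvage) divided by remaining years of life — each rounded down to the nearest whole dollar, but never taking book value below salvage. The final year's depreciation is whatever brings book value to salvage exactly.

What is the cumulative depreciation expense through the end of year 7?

Depreciable base = $111,221 − $7,500 = $103,721.
Year 1: DB = ⌊$111,221 × 200%/8⌋ = $27,805; SL = ⌊$103,721/8⌋ = $12,965 → take DB $27,805. Book value $83,416.
Year 2: DB = ⌊$83,416 × 200%/8⌋ = $20,854; SL = ⌊$75,916/7⌋ = $10,845 → take DB $20,854. Book value $62,562.
Year 3: DB = ⌊$62,562 × 200%/8⌋ = $15,640; SL = ⌊$55,062/6⌋ = $9,177 → take DB $15,640. Book value $46,922.
Year 4: DB = ⌊$46,922 × 200%/8⌋ = $11,730; SL = ⌊$39,422/5⌋ = $7,884 → take DB $11,730. Book value $35,192.
Year 5: DB = ⌊$35,192 × 200%/8⌋ = $8,798; SL = ⌊$27,692/4⌋ = $6,923 → take DB $8,798. Book value $26,394.
Year 6: DB = ⌊$26,394 × 200%/8⌋ = $6,598; SL = ⌊$18,894/3⌋ = $6,298 → take DB $6,598. Book value $19,796.
Year 7: DB = ⌊$19,796 × 200%/8⌋ = $4,949; SL = ⌊$12,296/2⌋ = $6,148 → take SL $6,148. Book value $13,648.
Accumulated through year 7 = $111,221 − $13,648 = $97,573.

$97,573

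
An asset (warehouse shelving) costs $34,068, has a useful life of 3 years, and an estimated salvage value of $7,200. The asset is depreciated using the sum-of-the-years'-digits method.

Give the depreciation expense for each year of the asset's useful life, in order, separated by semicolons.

$13,434; $8,956; $4,478

Depreciable base = $34,068 − $7,200 = $26,868.
Sum of the years' digits = 3+2+1 = 6.
Year 1: $26,868 × 3/6 = $13,434. Book value $20,634.
Year 2: $26,868 × 2/6 = $8,956. Book value $11,678.
Year 3: $26,868 × 1/6 = $4,478. Book value $7,200.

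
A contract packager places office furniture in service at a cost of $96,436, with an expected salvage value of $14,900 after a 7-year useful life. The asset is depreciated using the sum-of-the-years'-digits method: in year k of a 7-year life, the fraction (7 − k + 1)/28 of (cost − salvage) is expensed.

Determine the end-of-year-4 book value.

$32,372

Depreciable base = $96,436 − $14,900 = $81,536.
Sum of the years' digits = 7+6+5+4+3+2+1 = 28.
Year 1: $81,536 × 7/28 = $20,384. Book value $76,052.
Year 2: $81,536 × 6/28 = $17,472. Book value $58,580.
Year 3: $81,536 × 5/28 = $14,560. Book value $44,020.
Year 4: $81,536 × 4/28 = $11,648. Book value $32,372.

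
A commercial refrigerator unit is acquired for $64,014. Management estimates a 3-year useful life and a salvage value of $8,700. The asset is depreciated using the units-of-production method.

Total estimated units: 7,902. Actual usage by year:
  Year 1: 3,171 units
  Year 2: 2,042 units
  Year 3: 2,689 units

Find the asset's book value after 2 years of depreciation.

Depreciable base = $64,014 − $8,700 = $55,314.
Rate = $55,314 / 7,902 units = $7 per unit.
Year 1: 3,171 × $7 = $22,197. Book value $41,817.
Year 2: 2,042 × $7 = $14,294. Book value $27,523.

$27,523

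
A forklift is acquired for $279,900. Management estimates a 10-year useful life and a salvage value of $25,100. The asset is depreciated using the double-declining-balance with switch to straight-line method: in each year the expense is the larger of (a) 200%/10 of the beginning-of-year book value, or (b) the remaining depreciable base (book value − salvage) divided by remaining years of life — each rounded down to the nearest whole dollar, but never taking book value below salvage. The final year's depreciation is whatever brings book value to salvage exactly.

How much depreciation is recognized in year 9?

Depreciable base = $279,900 − $25,100 = $254,800.
Year 1: DB = ⌊$279,900 × 200%/10⌋ = $55,980; SL = ⌊$254,800/10⌋ = $25,480 → take DB $55,980. Book value $223,920.
Year 2: DB = ⌊$223,920 × 200%/10⌋ = $44,784; SL = ⌊$198,820/9⌋ = $22,091 → take DB $44,784. Book value $179,136.
Year 3: DB = ⌊$179,136 × 200%/10⌋ = $35,827; SL = ⌊$154,036/8⌋ = $19,254 → take DB $35,827. Book value $143,309.
Year 4: DB = ⌊$143,309 × 200%/10⌋ = $28,661; SL = ⌊$118,209/7⌋ = $16,887 → take DB $28,661. Book value $114,648.
Year 5: DB = ⌊$114,648 × 200%/10⌋ = $22,929; SL = ⌊$89,548/6⌋ = $14,924 → take DB $22,929. Book value $91,719.
Year 6: DB = ⌊$91,719 × 200%/10⌋ = $18,343; SL = ⌊$66,619/5⌋ = $13,323 → take DB $18,343. Book value $73,376.
Year 7: DB = ⌊$73,376 × 200%/10⌋ = $14,675; SL = ⌊$48,276/4⌋ = $12,069 → take DB $14,675. Book value $58,701.
Year 8: DB = ⌊$58,701 × 200%/10⌋ = $11,740; SL = ⌊$33,601/3⌋ = $11,200 → take DB $11,740. Book value $46,961.
Year 9: DB = ⌊$46,961 × 200%/10⌋ = $9,392; SL = ⌊$21,861/2⌋ = $10,930 → take SL $10,930. Book value $36,031.

$10,930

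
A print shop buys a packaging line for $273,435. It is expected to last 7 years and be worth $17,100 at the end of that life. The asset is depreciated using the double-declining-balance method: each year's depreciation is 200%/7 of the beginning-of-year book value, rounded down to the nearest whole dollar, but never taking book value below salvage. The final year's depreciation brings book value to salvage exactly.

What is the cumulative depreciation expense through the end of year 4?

$202,257

Depreciable base = $273,435 − $17,100 = $256,335.
Year 1: ⌊$273,435 × 200%/7⌋ = $78,124. Book value $195,311.
Year 2: ⌊$195,311 × 200%/7⌋ = $55,803. Book value $139,508.
Year 3: ⌊$139,508 × 200%/7⌋ = $39,859. Book value $99,649.
Year 4: ⌊$99,649 × 200%/7⌋ = $28,471. Book value $71,178.
Accumulated through year 4 = $273,435 − $71,178 = $202,257.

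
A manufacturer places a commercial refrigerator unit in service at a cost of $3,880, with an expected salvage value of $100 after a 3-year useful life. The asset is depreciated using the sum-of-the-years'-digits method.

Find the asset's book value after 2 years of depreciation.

Depreciable base = $3,880 − $100 = $3,780.
Sum of the years' digits = 3+2+1 = 6.
Year 1: $3,780 × 3/6 = $1,890. Book value $1,990.
Year 2: $3,780 × 2/6 = $1,260. Book value $730.

$730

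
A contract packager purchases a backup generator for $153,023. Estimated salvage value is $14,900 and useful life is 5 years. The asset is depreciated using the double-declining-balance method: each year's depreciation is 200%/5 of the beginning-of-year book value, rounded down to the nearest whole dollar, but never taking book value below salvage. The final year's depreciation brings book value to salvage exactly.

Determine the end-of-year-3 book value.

$33,054

Depreciable base = $153,023 − $14,900 = $138,123.
Year 1: ⌊$153,023 × 200%/5⌋ = $61,209. Book value $91,814.
Year 2: ⌊$91,814 × 200%/5⌋ = $36,725. Book value $55,089.
Year 3: ⌊$55,089 × 200%/5⌋ = $22,035. Book value $33,054.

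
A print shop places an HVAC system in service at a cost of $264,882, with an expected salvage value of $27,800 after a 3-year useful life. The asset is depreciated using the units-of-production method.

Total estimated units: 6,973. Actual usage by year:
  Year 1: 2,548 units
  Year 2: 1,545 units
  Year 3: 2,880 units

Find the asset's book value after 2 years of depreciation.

Depreciable base = $264,882 − $27,800 = $237,082.
Rate = $237,082 / 6,973 units = $34 per unit.
Year 1: 2,548 × $34 = $86,632. Book value $178,250.
Year 2: 1,545 × $34 = $52,530. Book value $125,720.

$125,720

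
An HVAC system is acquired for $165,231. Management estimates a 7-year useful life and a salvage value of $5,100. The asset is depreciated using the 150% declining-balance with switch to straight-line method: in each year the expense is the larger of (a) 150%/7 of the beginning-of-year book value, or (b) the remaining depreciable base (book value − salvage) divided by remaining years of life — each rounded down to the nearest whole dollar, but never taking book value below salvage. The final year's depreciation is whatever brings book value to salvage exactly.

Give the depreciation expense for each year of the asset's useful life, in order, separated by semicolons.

$35,406; $27,819; $21,858; $18,762; $18,762; $18,762; $18,762

Depreciable base = $165,231 − $5,100 = $160,131.
Year 1: DB = ⌊$165,231 × 150%/7⌋ = $35,406; SL = ⌊$160,131/7⌋ = $22,875 → take DB $35,406. Book value $129,825.
Year 2: DB = ⌊$129,825 × 150%/7⌋ = $27,819; SL = ⌊$124,725/6⌋ = $20,787 → take DB $27,819. Book value $102,006.
Year 3: DB = ⌊$102,006 × 150%/7⌋ = $21,858; SL = ⌊$96,906/5⌋ = $19,381 → take DB $21,858. Book value $80,148.
Year 4: DB = ⌊$80,148 × 150%/7⌋ = $17,174; SL = ⌊$75,048/4⌋ = $18,762 → take SL $18,762. Book value $61,386.
Year 5: DB = ⌊$61,386 × 150%/7⌋ = $13,154; SL = ⌊$56,286/3⌋ = $18,762 → take SL $18,762. Book value $42,624.
Year 6: DB = ⌊$42,624 × 150%/7⌋ = $9,133; SL = ⌊$37,524/2⌋ = $18,762 → take SL $18,762. Book value $23,862.
Year 7 (final): $23,862 − $5,100 = $18,762. Book value $5,100.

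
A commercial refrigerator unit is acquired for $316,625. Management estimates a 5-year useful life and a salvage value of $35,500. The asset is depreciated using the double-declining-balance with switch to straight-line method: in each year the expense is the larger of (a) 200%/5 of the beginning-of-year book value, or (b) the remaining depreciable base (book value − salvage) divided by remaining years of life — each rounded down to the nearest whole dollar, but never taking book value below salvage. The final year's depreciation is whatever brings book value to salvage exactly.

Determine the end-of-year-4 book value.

Depreciable base = $316,625 − $35,500 = $281,125.
Year 1: DB = ⌊$316,625 × 200%/5⌋ = $126,650; SL = ⌊$281,125/5⌋ = $56,225 → take DB $126,650. Book value $189,975.
Year 2: DB = ⌊$189,975 × 200%/5⌋ = $75,990; SL = ⌊$154,475/4⌋ = $38,618 → take DB $75,990. Book value $113,985.
Year 3: DB = ⌊$113,985 × 200%/5⌋ = $45,594; SL = ⌊$78,485/3⌋ = $26,161 → take DB $45,594. Book value $68,391.
Year 4: DB = ⌊$68,391 × 200%/5⌋ = $27,356; SL = ⌊$32,891/2⌋ = $16,445 → take DB $27,356. Book value $41,035.

$41,035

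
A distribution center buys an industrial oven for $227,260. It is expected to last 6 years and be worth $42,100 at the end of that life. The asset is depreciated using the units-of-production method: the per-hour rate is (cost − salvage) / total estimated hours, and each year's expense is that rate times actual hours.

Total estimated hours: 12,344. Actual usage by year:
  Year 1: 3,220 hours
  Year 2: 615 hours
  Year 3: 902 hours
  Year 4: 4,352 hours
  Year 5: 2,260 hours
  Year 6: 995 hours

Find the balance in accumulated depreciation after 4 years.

Depreciable base = $227,260 − $42,100 = $185,160.
Rate = $185,160 / 12,344 hours = $15 per hour.
Year 1: 3,220 × $15 = $48,300. Book value $178,960.
Year 2: 615 × $15 = $9,225. Book value $169,735.
Year 3: 902 × $15 = $13,530. Book value $156,205.
Year 4: 4,352 × $15 = $65,280. Book value $90,925.
Accumulated through year 4 = $227,260 − $90,925 = $136,335.

$136,335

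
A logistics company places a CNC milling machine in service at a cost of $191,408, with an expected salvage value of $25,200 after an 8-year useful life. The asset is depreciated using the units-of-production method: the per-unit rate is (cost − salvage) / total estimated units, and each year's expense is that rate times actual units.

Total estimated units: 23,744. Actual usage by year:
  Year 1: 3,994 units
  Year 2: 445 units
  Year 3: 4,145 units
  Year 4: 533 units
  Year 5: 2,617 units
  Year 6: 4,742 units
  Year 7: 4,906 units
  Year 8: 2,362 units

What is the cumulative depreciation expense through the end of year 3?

Depreciable base = $191,408 − $25,200 = $166,208.
Rate = $166,208 / 23,744 units = $7 per unit.
Year 1: 3,994 × $7 = $27,958. Book value $163,450.
Year 2: 445 × $7 = $3,115. Book value $160,335.
Year 3: 4,145 × $7 = $29,015. Book value $131,320.
Accumulated through year 3 = $191,408 − $131,320 = $60,088.

$60,088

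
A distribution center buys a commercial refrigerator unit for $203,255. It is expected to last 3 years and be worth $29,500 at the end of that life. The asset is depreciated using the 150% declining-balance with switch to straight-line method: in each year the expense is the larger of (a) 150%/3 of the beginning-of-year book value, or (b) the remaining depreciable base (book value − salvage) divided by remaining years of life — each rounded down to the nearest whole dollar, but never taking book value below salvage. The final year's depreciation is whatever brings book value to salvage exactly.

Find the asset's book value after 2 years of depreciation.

Depreciable base = $203,255 − $29,500 = $173,755.
Year 1: DB = ⌊$203,255 × 150%/3⌋ = $101,627; SL = ⌊$173,755/3⌋ = $57,918 → take DB $101,627. Book value $101,628.
Year 2: DB = ⌊$101,628 × 150%/3⌋ = $50,814; SL = ⌊$72,128/2⌋ = $36,064 → take DB $50,814. Book value $50,814.

$50,814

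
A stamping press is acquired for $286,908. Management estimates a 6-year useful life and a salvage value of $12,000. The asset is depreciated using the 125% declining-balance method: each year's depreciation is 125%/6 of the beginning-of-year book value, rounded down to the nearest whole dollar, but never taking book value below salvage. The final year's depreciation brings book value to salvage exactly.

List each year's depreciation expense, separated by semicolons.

Depreciable base = $286,908 − $12,000 = $274,908.
Year 1: ⌊$286,908 × 125%/6⌋ = $59,772. Book value $227,136.
Year 2: ⌊$227,136 × 125%/6⌋ = $47,320. Book value $179,816.
Year 3: ⌊$179,816 × 125%/6⌋ = $37,461. Book value $142,355.
Year 4: ⌊$142,355 × 125%/6⌋ = $29,657. Book value $112,698.
Year 5: ⌊$112,698 × 125%/6⌋ = $23,478. Book value $89,220.
Year 6 (final): $89,220 − $12,000 = $77,220. Book value $12,000.

$59,772; $47,320; $37,461; $29,657; $23,478; $77,220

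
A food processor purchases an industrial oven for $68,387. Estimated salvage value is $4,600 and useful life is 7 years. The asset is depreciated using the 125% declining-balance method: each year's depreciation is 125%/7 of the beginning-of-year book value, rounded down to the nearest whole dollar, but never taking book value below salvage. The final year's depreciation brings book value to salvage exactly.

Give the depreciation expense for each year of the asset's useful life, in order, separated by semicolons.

Depreciable base = $68,387 − $4,600 = $63,787.
Year 1: ⌊$68,387 × 125%/7⌋ = $12,211. Book value $56,176.
Year 2: ⌊$56,176 × 125%/7⌋ = $10,031. Book value $46,145.
Year 3: ⌊$46,145 × 125%/7⌋ = $8,240. Book value $37,905.
Year 4: ⌊$37,905 × 125%/7⌋ = $6,768. Book value $31,137.
Year 5: ⌊$31,137 × 125%/7⌋ = $5,560. Book value $25,577.
Year 6: ⌊$25,577 × 125%/7⌋ = $4,567. Book value $21,010.
Year 7 (final): $21,010 − $4,600 = $16,410. Book value $4,600.

$12,211; $10,031; $8,240; $6,768; $5,560; $4,567; $16,410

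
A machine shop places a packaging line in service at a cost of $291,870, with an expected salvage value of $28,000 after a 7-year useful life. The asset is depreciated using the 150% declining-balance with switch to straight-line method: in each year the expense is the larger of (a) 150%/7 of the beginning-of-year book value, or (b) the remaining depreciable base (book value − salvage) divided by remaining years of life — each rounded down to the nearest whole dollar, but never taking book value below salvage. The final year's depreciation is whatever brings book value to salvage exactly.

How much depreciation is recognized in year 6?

Depreciable base = $291,870 − $28,000 = $263,870.
Year 1: DB = ⌊$291,870 × 150%/7⌋ = $62,543; SL = ⌊$263,870/7⌋ = $37,695 → take DB $62,543. Book value $229,327.
Year 2: DB = ⌊$229,327 × 150%/7⌋ = $49,141; SL = ⌊$201,327/6⌋ = $33,554 → take DB $49,141. Book value $180,186.
Year 3: DB = ⌊$180,186 × 150%/7⌋ = $38,611; SL = ⌊$152,186/5⌋ = $30,437 → take DB $38,611. Book value $141,575.
Year 4: DB = ⌊$141,575 × 150%/7⌋ = $30,337; SL = ⌊$113,575/4⌋ = $28,393 → take DB $30,337. Book value $111,238.
Year 5: DB = ⌊$111,238 × 150%/7⌋ = $23,836; SL = ⌊$83,238/3⌋ = $27,746 → take SL $27,746. Book value $83,492.
Year 6: DB = ⌊$83,492 × 150%/7⌋ = $17,891; SL = ⌊$55,492/2⌋ = $27,746 → take SL $27,746. Book value $55,746.

$27,746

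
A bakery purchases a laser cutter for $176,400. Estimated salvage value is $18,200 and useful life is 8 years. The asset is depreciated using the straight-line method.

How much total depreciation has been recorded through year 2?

$39,550

Depreciable base = $176,400 − $18,200 = $158,200.
Annual expense = $158,200 / 8 = $19,775.
End of year 1: book value $156,625.
End of year 2: book value $136,850.
Accumulated through year 2 = $176,400 − $136,850 = $39,550.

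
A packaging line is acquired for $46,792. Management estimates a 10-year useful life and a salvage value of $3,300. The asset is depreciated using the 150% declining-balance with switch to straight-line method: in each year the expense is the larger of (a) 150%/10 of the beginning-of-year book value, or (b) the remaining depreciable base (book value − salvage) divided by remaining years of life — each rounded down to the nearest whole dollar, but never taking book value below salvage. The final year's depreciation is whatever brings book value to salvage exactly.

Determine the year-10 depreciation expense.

Depreciable base = $46,792 − $3,300 = $43,492.
Year 1: DB = ⌊$46,792 × 150%/10⌋ = $7,018; SL = ⌊$43,492/10⌋ = $4,349 → take DB $7,018. Book value $39,774.
Year 2: DB = ⌊$39,774 × 150%/10⌋ = $5,966; SL = ⌊$36,474/9⌋ = $4,052 → take DB $5,966. Book value $33,808.
Year 3: DB = ⌊$33,808 × 150%/10⌋ = $5,071; SL = ⌊$30,508/8⌋ = $3,813 → take DB $5,071. Book value $28,737.
Year 4: DB = ⌊$28,737 × 150%/10⌋ = $4,310; SL = ⌊$25,437/7⌋ = $3,633 → take DB $4,310. Book value $24,427.
Year 5: DB = ⌊$24,427 × 150%/10⌋ = $3,664; SL = ⌊$21,127/6⌋ = $3,521 → take DB $3,664. Book value $20,763.
Year 6: DB = ⌊$20,763 × 150%/10⌋ = $3,114; SL = ⌊$17,463/5⌋ = $3,492 → take SL $3,492. Book value $17,271.
Year 7: DB = ⌊$17,271 × 150%/10⌋ = $2,590; SL = ⌊$13,971/4⌋ = $3,492 → take SL $3,492. Book value $13,779.
Year 8: DB = ⌊$13,779 × 150%/10⌋ = $2,066; SL = ⌊$10,479/3⌋ = $3,493 → take SL $3,493. Book value $10,286.
Year 9: DB = ⌊$10,286 × 150%/10⌋ = $1,542; SL = ⌊$6,986/2⌋ = $3,493 → take SL $3,493. Book value $6,793.
Year 10 (final): $6,793 − $3,300 = $3,493. Book value $3,300.

$3,493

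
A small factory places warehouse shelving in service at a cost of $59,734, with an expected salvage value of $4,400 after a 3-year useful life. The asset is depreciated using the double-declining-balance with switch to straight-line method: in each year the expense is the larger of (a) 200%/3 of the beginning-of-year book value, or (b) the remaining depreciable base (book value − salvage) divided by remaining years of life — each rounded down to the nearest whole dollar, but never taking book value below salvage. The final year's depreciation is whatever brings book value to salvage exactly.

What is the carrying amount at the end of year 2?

$6,638

Depreciable base = $59,734 − $4,400 = $55,334.
Year 1: DB = ⌊$59,734 × 200%/3⌋ = $39,822; SL = ⌊$55,334/3⌋ = $18,444 → take DB $39,822. Book value $19,912.
Year 2: DB = ⌊$19,912 × 200%/3⌋ = $13,274; SL = ⌊$15,512/2⌋ = $7,756 → take DB $13,274. Book value $6,638.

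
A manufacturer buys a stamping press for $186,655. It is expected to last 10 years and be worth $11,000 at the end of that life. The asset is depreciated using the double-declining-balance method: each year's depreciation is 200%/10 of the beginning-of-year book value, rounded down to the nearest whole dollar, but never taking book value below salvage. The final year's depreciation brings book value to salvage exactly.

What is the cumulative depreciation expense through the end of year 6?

Depreciable base = $186,655 − $11,000 = $175,655.
Year 1: ⌊$186,655 × 200%/10⌋ = $37,331. Book value $149,324.
Year 2: ⌊$149,324 × 200%/10⌋ = $29,864. Book value $119,460.
Year 3: ⌊$119,460 × 200%/10⌋ = $23,892. Book value $95,568.
Year 4: ⌊$95,568 × 200%/10⌋ = $19,113. Book value $76,455.
Year 5: ⌊$76,455 × 200%/10⌋ = $15,291. Book value $61,164.
Year 6: ⌊$61,164 × 200%/10⌋ = $12,232. Book value $48,932.
Accumulated through year 6 = $186,655 − $48,932 = $137,723.

$137,723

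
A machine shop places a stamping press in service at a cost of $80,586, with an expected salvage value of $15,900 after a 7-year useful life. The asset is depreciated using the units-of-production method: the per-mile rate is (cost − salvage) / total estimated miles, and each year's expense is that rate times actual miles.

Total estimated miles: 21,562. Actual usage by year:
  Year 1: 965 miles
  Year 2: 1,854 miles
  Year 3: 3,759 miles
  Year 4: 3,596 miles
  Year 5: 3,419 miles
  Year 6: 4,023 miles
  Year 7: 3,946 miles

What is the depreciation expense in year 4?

$10,788

Depreciable base = $80,586 − $15,900 = $64,686.
Rate = $64,686 / 21,562 miles = $3 per mile.
Year 1: 965 × $3 = $2,895. Book value $77,691.
Year 2: 1,854 × $3 = $5,562. Book value $72,129.
Year 3: 3,759 × $3 = $11,277. Book value $60,852.
Year 4: 3,596 × $3 = $10,788. Book value $50,064.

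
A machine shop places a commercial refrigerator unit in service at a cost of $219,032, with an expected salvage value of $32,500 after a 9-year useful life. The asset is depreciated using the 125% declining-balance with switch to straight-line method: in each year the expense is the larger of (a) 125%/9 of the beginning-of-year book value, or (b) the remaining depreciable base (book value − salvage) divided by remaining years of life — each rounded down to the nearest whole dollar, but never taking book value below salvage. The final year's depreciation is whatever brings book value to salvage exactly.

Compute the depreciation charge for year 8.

Depreciable base = $219,032 − $32,500 = $186,532.
Year 1: DB = ⌊$219,032 × 125%/9⌋ = $30,421; SL = ⌊$186,532/9⌋ = $20,725 → take DB $30,421. Book value $188,611.
Year 2: DB = ⌊$188,611 × 125%/9⌋ = $26,195; SL = ⌊$156,111/8⌋ = $19,513 → take DB $26,195. Book value $162,416.
Year 3: DB = ⌊$162,416 × 125%/9⌋ = $22,557; SL = ⌊$129,916/7⌋ = $18,559 → take DB $22,557. Book value $139,859.
Year 4: DB = ⌊$139,859 × 125%/9⌋ = $19,424; SL = ⌊$107,359/6⌋ = $17,893 → take DB $19,424. Book value $120,435.
Year 5: DB = ⌊$120,435 × 125%/9⌋ = $16,727; SL = ⌊$87,935/5⌋ = $17,587 → take SL $17,587. Book value $102,848.
Year 6: DB = ⌊$102,848 × 125%/9⌋ = $14,284; SL = ⌊$70,348/4⌋ = $17,587 → take SL $17,587. Book value $85,261.
Year 7: DB = ⌊$85,261 × 125%/9⌋ = $11,841; SL = ⌊$52,761/3⌋ = $17,587 → take SL $17,587. Book value $67,674.
Year 8: DB = ⌊$67,674 × 125%/9⌋ = $9,399; SL = ⌊$35,174/2⌋ = $17,587 → take SL $17,587. Book value $50,087.

$17,587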